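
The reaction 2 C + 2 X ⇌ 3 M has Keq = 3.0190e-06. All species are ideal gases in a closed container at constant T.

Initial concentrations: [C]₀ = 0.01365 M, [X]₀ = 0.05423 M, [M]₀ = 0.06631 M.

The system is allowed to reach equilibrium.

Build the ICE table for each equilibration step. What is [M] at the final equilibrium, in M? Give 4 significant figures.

Q₀ = 532.1 vs Keq = 3.0190e-06 ⇒ Q>K, reverse
Step 1:
                    C           X           M
  init        0.01365     0.05423     0.06631
  Δ            0.0439      0.0439    -0.06585
  eq          0.05755     0.09813  4.5835e-04
  solve Keq expr → x = -0.02195; check Q = 3.0190e-06

[M]_eq = 4.5835e-04 M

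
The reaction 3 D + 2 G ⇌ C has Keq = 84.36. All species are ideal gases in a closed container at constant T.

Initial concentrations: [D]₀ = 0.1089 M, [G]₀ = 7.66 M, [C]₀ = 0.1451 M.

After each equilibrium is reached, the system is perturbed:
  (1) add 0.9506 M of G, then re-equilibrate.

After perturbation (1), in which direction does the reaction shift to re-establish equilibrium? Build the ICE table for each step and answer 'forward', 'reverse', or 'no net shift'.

Direction: forward

Q₀ = 1.915 vs Keq = 84.36 ⇒ Q<K, forward
Step 1:
                   D          G          C
  Initial     0.1089       7.66     0.1451
  Change    -0.07622   -0.05081    0.02541
  Equil      0.03268      7.609     0.1705
  solve Keq expr → x = 0.02541; check Q = 84.36
Then add 0.9506 M of G.
Step 2:
                   D          G          C
  Initial    0.03268       8.56     0.1705
  Change   -0.002416   -0.00161 8.0517e-04
  Equil      0.03027      8.558     0.1713
  solve Keq expr → x = 8.0517e-04; check Q = 84.36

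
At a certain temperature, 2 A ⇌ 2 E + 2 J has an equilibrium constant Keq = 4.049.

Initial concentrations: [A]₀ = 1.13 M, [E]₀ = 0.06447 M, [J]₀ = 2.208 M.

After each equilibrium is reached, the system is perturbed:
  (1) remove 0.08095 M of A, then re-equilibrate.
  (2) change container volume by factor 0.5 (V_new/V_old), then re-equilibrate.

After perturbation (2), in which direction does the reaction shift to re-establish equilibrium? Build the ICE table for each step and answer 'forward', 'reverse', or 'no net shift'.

Q₀ = 0.01587 vs Keq = 4.049 ⇒ Q<K, forward
Step 1:
                    A           E           J
  I              1.13     0.06447       2.208
  C           -0.4502      0.4502      0.4502
  E            0.6798      0.5146       2.658
  solve Keq expr → x = 0.2251; check Q = 4.049
Then remove 0.08095 M of A.
Step 2:
                    A           E           J
  I            0.5989      0.5146       2.658
  C           0.03161    -0.03161    -0.03161
  E            0.6305       0.483       2.627
  solve Keq expr → x = -0.0158; check Q = 4.049
Then change container volume by factor 0.5 (V_new/V_old).
Step 3:
                    A           E           J
  I             1.261       0.966       5.253
  C            0.3208     -0.3208     -0.3208
  E             1.582      0.6453       4.932
  solve Keq expr → x = -0.1604; check Q = 4.049

Direction: reverse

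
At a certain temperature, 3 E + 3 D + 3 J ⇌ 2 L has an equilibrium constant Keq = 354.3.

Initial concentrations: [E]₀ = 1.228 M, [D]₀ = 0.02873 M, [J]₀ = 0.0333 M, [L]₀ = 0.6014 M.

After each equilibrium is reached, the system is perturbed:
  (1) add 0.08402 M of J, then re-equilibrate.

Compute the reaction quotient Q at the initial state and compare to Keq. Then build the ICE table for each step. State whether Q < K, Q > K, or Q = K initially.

Q₀ = 2.2304e+08 vs Keq = 354.3 ⇒ Q>K, reverse
Step 1:
                   E          D          J          L
  Initial      1.228    0.02873     0.0333     0.6014
  Change       0.211      0.211      0.211    -0.1407
  Equil        1.439     0.2398     0.2443     0.4607
  solve Keq expr → x = -0.07034; check Q = 354.3
Then add 0.08402 M of J.
Step 2:
                   E          D          J          L
  Initial      1.439     0.2398     0.3284     0.4607
  Change     -0.0317    -0.0317    -0.0317    0.02114
  Equil        1.407     0.2081     0.2966     0.4818
  solve Keq expr → x = 0.01057; check Q = 354.3

Q₀ = 2.2304e+08; Q > K (proceeds reverse)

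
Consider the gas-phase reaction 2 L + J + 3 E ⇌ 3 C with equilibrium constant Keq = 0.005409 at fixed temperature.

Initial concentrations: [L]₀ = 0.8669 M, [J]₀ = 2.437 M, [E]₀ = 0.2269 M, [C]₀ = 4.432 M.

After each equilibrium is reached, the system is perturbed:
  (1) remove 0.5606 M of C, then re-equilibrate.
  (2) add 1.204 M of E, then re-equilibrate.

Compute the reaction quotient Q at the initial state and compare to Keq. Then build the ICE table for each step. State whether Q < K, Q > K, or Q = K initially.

Q₀ = 4069 vs Keq = 0.005409 ⇒ Q>K, reverse
Step 1:
                    L           J           E           C
  init         0.8669       2.437      0.2269       4.432
  Δ             1.894       0.947       2.841      -2.841
  eq            2.761       3.384       3.068       1.591
  solve Keq expr → x = -0.947; check Q = 0.005409
Then remove 0.5606 M of C.
Step 2:
                    L           J           E           C
  init          2.761       3.384       3.068       1.031
  Δ            -0.208      -0.104      -0.312       0.312
  eq            2.553        3.28       2.756       1.343
  solve Keq expr → x = 0.104; check Q = 0.005409
Then add 1.204 M of E.
Step 3:
                    L           J           E           C
  init          2.553        3.28        3.96       1.343
  Δ           -0.2105     -0.1052     -0.3157      0.3157
  eq            2.342       3.175       3.644       1.658
  solve Keq expr → x = 0.1052; check Q = 0.005409

Q₀ = 4069; Q > K (proceeds reverse)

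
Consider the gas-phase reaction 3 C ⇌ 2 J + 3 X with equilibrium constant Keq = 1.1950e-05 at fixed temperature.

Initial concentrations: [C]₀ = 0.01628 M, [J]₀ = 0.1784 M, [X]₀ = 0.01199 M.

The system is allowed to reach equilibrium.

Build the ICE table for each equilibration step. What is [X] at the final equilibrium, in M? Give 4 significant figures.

Q₀ = 0.01271 vs Keq = 1.1950e-05 ⇒ Q>K, reverse
Step 1:
                    C           J           X
  Initial     0.01628      0.1784     0.01199
  Change      0.01004   -0.006695    -0.01004
  Equil       0.02632      0.1717    0.001948
  solve Keq expr → x = -0.003347; check Q = 1.1950e-05

[X]_eq = 0.001948 M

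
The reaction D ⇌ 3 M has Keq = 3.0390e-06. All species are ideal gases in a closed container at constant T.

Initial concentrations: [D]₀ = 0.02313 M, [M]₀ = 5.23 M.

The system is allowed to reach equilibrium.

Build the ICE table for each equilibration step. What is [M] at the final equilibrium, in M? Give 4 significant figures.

[M]_eq = 0.01749 M

Q₀ = 6185 vs Keq = 3.0390e-06 ⇒ Q>K, reverse
Step 1:
                  D         M
  Initial   0.02313      5.23
  Change      1.738    -5.213
  Equil       1.761   0.01749
  solve Keq expr → x = -1.738; check Q = 3.0390e-06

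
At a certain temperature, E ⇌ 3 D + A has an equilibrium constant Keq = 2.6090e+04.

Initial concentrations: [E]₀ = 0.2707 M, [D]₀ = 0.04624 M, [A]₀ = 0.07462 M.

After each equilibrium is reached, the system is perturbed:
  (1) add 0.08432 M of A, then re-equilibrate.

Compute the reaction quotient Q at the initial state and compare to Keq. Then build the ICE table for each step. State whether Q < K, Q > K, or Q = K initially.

Q₀ = 2.7253e-05 vs Keq = 2.6090e+04 ⇒ Q<K, forward
Step 1:
                   E          D          A
  Initial     0.2707    0.04624    0.07462
  Change     -0.2707     0.8121     0.2707
  Equil   8.3691e-06     0.8583     0.3453
  solve Keq expr → x = 0.2707; check Q = 2.6090e+04
Then add 0.08432 M of A.
Step 2:
                   E          D          A
  Initial 8.3691e-06     0.8583     0.4296
  Change  2.0433e-06 -6.1300e-06 -2.0433e-06
  Equil   1.0412e-05     0.8583     0.4296
  solve Keq expr → x = -2.0433e-06; check Q = 2.6090e+04

Q₀ = 2.7253e-05; Q < K (proceeds forward)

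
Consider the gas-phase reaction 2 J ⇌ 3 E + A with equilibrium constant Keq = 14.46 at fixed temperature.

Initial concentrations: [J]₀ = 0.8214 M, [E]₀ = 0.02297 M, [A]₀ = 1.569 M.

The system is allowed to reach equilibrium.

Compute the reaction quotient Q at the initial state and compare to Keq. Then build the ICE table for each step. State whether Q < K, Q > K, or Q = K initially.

Q₀ = 2.8184e-05 vs Keq = 14.46 ⇒ Q<K, forward
Step 1:
                   J          E          A
  Initial     0.8214    0.02297      1.569
  Change     -0.5458     0.8187     0.2729
  Equil       0.2756     0.8417      1.842
  solve Keq expr → x = 0.2729; check Q = 14.46

Q₀ = 2.8184e-05; Q < K (proceeds forward)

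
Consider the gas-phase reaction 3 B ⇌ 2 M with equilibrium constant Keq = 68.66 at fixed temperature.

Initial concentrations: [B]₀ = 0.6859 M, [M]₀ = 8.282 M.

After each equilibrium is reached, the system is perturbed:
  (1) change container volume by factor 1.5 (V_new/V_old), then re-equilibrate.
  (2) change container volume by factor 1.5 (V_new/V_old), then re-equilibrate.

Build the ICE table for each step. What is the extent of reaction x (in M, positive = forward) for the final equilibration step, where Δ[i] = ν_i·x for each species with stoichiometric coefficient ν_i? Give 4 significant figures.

x = -0.02237 M

Q₀ = 212.6 vs Keq = 68.66 ⇒ Q>K, reverse
Step 1:
                    B           M
  Initial      0.6859       8.282
  Change       0.2977     -0.1985
  Equil        0.9836       8.084
  solve Keq expr → x = -0.09924; check Q = 68.66
Then change container volume by factor 1.5 (V_new/V_old).
Step 2:
                    B           M
  Initial      0.6558       5.389
  Change      0.08935    -0.05957
  Equil        0.7451       5.329
  solve Keq expr → x = -0.02978; check Q = 68.66
Then change container volume by factor 1.5 (V_new/V_old).
Step 3:
                    B           M
  Initial      0.4967       3.553
  Change       0.0671    -0.04473
  Equil        0.5638       3.508
  solve Keq expr → x = -0.02237; check Q = 68.66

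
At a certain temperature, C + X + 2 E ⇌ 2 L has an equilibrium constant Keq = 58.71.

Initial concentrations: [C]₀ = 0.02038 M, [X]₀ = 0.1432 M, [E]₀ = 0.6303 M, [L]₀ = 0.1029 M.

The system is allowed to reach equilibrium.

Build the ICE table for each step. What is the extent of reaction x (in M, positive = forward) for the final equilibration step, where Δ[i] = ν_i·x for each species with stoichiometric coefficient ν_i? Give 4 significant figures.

Q₀ = 9.132 vs Keq = 58.71 ⇒ Q<K, forward
Step 1:
                   C          X          E          L
  I          0.02038     0.1432     0.6303     0.1029
  C         -0.01412   -0.01412   -0.02824    0.02824
  E         0.006261     0.1291     0.6021     0.1311
  solve Keq expr → x = 0.01412; check Q = 58.71

x = 0.01412 M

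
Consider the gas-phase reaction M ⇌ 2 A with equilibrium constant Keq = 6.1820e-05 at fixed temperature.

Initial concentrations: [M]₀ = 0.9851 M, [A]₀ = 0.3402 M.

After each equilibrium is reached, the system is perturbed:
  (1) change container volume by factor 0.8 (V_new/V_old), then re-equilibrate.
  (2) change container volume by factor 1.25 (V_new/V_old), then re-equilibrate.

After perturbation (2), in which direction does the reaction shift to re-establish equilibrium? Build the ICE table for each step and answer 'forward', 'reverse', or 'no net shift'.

Direction: forward

Q₀ = 0.1175 vs Keq = 6.1820e-05 ⇒ Q>K, reverse
Step 1:
                  M         A
  I          0.9851    0.3402
  C          0.1659   -0.3318
  E           1.151  0.008435
  solve Keq expr → x = -0.1659; check Q = 6.1820e-05
Then change container volume by factor 0.8 (V_new/V_old).
Step 2:
                  M         A
  I           1.439   0.01054
  C       5.5567e-04 -0.001111
  E           1.439  0.009433
  solve Keq expr → x = -5.5567e-04; check Q = 6.1820e-05
Then change container volume by factor 1.25 (V_new/V_old).
Step 3:
                  M         A
  I           1.151  0.007546
  C       -4.4454e-04 8.8908e-04
  E           1.151  0.008435
  solve Keq expr → x = 4.4454e-04; check Q = 6.1820e-05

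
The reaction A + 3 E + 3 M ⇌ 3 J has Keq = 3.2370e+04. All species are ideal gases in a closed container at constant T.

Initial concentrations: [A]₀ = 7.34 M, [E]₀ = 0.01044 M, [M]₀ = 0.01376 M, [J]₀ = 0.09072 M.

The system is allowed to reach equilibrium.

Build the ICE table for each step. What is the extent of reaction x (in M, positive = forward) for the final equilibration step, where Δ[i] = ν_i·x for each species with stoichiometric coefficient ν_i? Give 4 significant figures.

Q₀ = 3.4313e+07 vs Keq = 3.2370e+04 ⇒ Q>K, reverse
Step 1:
                    A           E           M           J
  init           7.34     0.01044     0.01376     0.09072
  Δ          0.007131     0.02139     0.02139    -0.02139
  eq            7.347     0.03183     0.03515     0.06933
  solve Keq expr → x = -0.007131; check Q = 3.2370e+04

x = -0.007131 M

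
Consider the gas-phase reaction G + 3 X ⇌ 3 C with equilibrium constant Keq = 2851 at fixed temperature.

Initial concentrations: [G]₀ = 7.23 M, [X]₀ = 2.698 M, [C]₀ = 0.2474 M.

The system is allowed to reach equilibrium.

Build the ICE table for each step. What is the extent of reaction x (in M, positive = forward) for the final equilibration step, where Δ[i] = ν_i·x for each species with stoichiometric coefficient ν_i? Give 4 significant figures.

Q₀ = 1.0664e-04 vs Keq = 2851 ⇒ Q<K, forward
Step 1:
                   G          X          C
  init          7.23      2.698     0.2474
  Δ          -0.8633      -2.59       2.59
  eq           6.367      0.108      2.837
  solve Keq expr → x = 0.8633; check Q = 2851

x = 0.8633 M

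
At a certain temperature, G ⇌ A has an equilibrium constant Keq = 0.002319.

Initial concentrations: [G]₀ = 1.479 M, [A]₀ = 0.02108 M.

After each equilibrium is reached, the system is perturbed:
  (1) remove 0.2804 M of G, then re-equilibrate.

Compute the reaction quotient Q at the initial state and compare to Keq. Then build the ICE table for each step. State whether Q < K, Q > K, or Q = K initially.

Q₀ = 0.01425; Q > K (proceeds reverse)

Q₀ = 0.01425 vs Keq = 0.002319 ⇒ Q>K, reverse
Step 1:
                  G         A
  I           1.479   0.02108
  C         0.01761  -0.01761
  E           1.497  0.003471
  solve Keq expr → x = -0.01761; check Q = 0.002319
Then remove 0.2804 M of G.
Step 2:
                  G         A
  I           1.216  0.003471
  C       6.4874e-04 -6.4874e-04
  E           1.217  0.002822
  solve Keq expr → x = -6.4874e-04; check Q = 0.002319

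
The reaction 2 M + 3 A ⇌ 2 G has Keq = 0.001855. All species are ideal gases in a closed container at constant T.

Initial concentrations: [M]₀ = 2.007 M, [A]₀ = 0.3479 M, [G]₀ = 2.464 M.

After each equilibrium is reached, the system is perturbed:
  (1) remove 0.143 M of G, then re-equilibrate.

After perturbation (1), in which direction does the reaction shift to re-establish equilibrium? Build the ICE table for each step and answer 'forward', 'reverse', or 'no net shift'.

Direction: forward

Q₀ = 35.8 vs Keq = 0.001855 ⇒ Q>K, reverse
Step 1:
                    M           A           G
  Initial       2.007      0.3479       2.464
  Change        1.687       2.531      -1.687
  Equil         3.694       2.878       0.777
  solve Keq expr → x = -0.8435; check Q = 0.001855
Then remove 0.143 M of G.
Step 2:
                    M           A           G
  Initial       3.694       2.878       0.634
  Change     -0.07952     -0.1193     0.07952
  Equil         3.615       2.759      0.7135
  solve Keq expr → x = 0.03976; check Q = 0.001855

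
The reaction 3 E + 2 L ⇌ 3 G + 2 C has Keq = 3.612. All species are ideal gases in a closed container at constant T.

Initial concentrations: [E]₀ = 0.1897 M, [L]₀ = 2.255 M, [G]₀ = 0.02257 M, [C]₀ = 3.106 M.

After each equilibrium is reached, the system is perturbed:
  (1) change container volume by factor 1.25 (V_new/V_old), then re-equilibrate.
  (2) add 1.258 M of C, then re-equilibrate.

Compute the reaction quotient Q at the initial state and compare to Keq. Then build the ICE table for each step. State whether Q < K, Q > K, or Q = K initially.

Q₀ = 0.003195; Q < K (proceeds forward)

Q₀ = 0.003195 vs Keq = 3.612 ⇒ Q<K, forward
Step 1:
                  E         L         G         C
  I          0.1897     2.255   0.02257     3.106
  C        -0.09324  -0.06216   0.09324   0.06216
  E         0.09646     2.193    0.1158     3.168
  solve Keq expr → x = 0.03108; check Q = 3.612
Then change container volume by factor 1.25 (V_new/V_old).
Step 2:
                  E         L         G         C
  I         0.07717     1.754   0.09265     2.535
  C               0         0         0         0
  E         0.07717     1.754   0.09265     2.535
  solve Keq expr → x = 0; check Q = 3.612
Then add 1.258 M of C.
Step 3:
                  E         L         G         C
  I         0.07717     1.754   0.09265     3.793
  C         0.01121  0.007471  -0.01121 -0.007471
  E         0.08838     1.762   0.08144     3.785
  solve Keq expr → x = -0.003736; check Q = 3.612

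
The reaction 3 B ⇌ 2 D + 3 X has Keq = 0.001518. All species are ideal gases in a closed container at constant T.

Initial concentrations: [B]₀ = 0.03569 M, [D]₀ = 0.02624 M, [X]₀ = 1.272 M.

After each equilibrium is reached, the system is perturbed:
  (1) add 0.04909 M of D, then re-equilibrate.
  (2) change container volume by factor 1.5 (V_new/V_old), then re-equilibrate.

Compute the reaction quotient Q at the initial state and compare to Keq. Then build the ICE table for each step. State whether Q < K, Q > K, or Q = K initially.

Q₀ = 31.17; Q > K (proceeds reverse)

Q₀ = 31.17 vs Keq = 0.001518 ⇒ Q>K, reverse
Step 1:
                    B           D           X
  init        0.03569     0.02624       1.272
  Δ            0.0385    -0.02567     -0.0385
  eq          0.07419  5.7468e-04       1.234
  solve Keq expr → x = -0.01283; check Q = 0.001518
Then add 0.04909 M of D.
Step 2:
                    B           D           X
  init        0.07419     0.04966       1.234
  Δ           0.07189    -0.04793    -0.07189
  eq           0.1461    0.001738       1.162
  solve Keq expr → x = -0.02396; check Q = 0.001518
Then change container volume by factor 1.5 (V_new/V_old).
Step 3:
                    B           D           X
  init        0.09739    0.001158      0.7744
  Δ       -8.3131e-04  5.5421e-04  8.3131e-04
  eq          0.09655    0.001713      0.7752
  solve Keq expr → x = 2.7710e-04; check Q = 0.001518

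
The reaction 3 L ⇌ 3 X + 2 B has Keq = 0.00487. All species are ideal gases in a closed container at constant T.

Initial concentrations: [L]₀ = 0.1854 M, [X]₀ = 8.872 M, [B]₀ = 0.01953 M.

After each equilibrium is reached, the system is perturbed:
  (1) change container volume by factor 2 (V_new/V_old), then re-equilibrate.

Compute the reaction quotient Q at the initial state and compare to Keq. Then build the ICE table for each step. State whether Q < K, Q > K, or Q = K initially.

Q₀ = 41.8; Q > K (proceeds reverse)

Q₀ = 41.8 vs Keq = 0.00487 ⇒ Q>K, reverse
Step 1:
                    L           X           B
  init         0.1854       8.872     0.01953
  Δ            0.0289     -0.0289    -0.01927
  eq           0.2143       8.843  2.6326e-04
  solve Keq expr → x = -0.009633; check Q = 0.00487
Then change container volume by factor 2 (V_new/V_old).
Step 2:
                    L           X           B
  init         0.1072       4.422  1.3163e-04
  Δ       -1.9634e-04  1.9634e-04  1.3089e-04
  eq            0.107       4.422  2.6252e-04
  solve Keq expr → x = 6.5446e-05; check Q = 0.00487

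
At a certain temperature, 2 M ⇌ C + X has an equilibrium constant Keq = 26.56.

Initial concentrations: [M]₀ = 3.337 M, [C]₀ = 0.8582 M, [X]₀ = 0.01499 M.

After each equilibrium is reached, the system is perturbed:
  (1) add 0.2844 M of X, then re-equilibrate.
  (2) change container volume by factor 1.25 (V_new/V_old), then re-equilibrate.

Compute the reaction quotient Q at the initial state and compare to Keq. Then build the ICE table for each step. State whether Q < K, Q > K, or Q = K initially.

Q₀ = 0.001155 vs Keq = 26.56 ⇒ Q<K, forward
Step 1:
                    M           C           X
  init          3.337      0.8582     0.01499
  Δ            -2.973       1.486       1.486
  eq           0.3641       2.345       1.501
  solve Keq expr → x = 1.486; check Q = 26.56
Then add 0.2844 M of X.
Step 2:
                    M           C           X
  init         0.3641       2.345       1.786
  Δ           0.03004    -0.01502    -0.01502
  eq           0.3941        2.33       1.771
  solve Keq expr → x = -0.01502; check Q = 26.56
Then change container volume by factor 1.25 (V_new/V_old).
Step 3:
                    M           C           X
  init         0.3153       1.864       1.417
  Δ                 0           0           0
  eq           0.3153       1.864       1.417
  solve Keq expr → x = 0; check Q = 26.56

Q₀ = 0.001155; Q < K (proceeds forward)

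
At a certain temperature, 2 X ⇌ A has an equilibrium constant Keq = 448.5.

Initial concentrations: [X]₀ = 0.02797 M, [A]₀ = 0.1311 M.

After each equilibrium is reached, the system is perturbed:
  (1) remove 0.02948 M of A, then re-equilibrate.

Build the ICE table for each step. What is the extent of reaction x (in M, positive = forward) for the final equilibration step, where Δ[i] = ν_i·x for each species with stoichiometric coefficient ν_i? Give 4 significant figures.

Q₀ = 167.6 vs Keq = 448.5 ⇒ Q<K, forward
Step 1:
                  X         A
  init      0.02797    0.1311
  Δ        -0.01053  0.005266
  eq        0.01744    0.1364
  solve Keq expr → x = 0.005266; check Q = 448.5
Then remove 0.02948 M of A.
Step 2:
                  X         A
  init      0.01744    0.1069
  Δ        -0.00193 9.6495e-04
  eq        0.01551    0.1079
  solve Keq expr → x = 9.6495e-04; check Q = 448.5

x = 9.6495e-04 M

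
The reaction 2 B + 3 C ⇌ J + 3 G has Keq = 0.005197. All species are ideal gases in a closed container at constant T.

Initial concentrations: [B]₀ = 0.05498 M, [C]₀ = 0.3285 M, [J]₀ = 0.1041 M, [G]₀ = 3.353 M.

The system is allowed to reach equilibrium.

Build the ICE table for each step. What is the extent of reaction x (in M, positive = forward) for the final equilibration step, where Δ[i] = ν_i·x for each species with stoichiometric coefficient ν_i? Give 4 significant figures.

Q₀ = 3.6621e+04 vs Keq = 0.005197 ⇒ Q>K, reverse
Step 1:
                   B          C          J          G
  init       0.05498     0.3285     0.1041      3.353
  Δ           0.2082     0.3123    -0.1041    -0.3123
  eq          0.2632     0.6408 3.3687e-06      3.041
  solve Keq expr → x = -0.1041; check Q = 0.005197

x = -0.1041 M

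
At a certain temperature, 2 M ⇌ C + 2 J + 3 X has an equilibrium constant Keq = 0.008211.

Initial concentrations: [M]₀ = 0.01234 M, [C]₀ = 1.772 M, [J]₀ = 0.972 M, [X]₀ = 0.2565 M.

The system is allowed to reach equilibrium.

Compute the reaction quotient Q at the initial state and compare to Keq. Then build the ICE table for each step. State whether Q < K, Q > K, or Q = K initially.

Q₀ = 185.5; Q > K (proceeds reverse)

Q₀ = 185.5 vs Keq = 0.008211 ⇒ Q>K, reverse
Step 1:
                   M          C          J          X
  I          0.01234      1.772      0.972     0.2565
  C           0.1355   -0.06777    -0.1355    -0.2033
  E           0.1479      1.704     0.8365     0.0532
  solve Keq expr → x = -0.06777; check Q = 0.008211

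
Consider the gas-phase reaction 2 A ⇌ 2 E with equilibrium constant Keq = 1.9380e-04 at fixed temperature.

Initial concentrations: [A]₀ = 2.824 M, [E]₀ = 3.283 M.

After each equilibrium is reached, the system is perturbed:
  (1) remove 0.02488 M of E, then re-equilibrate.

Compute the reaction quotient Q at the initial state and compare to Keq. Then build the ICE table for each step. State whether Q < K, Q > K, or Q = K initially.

Q₀ = 1.351; Q > K (proceeds reverse)

Q₀ = 1.351 vs Keq = 1.9380e-04 ⇒ Q>K, reverse
Step 1:
                   A          E
  init         2.824      3.283
  Δ            3.199     -3.199
  eq           6.023    0.08385
  solve Keq expr → x = -1.6; check Q = 1.9380e-04
Then remove 0.02488 M of E.
Step 2:
                   A          E
  init         6.023    0.05897
  Δ         -0.02454    0.02454
  eq           5.999    0.08351
  solve Keq expr → x = 0.01227; check Q = 1.9380e-04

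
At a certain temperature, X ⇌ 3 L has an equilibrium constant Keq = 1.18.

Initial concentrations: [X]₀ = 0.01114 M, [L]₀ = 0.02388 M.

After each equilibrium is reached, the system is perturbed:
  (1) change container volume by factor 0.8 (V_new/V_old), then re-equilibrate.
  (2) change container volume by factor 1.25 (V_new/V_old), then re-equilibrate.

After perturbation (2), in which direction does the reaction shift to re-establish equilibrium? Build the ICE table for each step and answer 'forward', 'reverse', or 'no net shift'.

Direction: forward

Q₀ = 0.001222 vs Keq = 1.18 ⇒ Q<K, forward
Step 1:
                    X           L
  I           0.01114     0.02388
  C          -0.01098     0.03295
  E        1.5557e-04     0.05683
  solve Keq expr → x = 0.01098; check Q = 1.18
Then change container volume by factor 0.8 (V_new/V_old).
Step 2:
                    X           L
  I        1.9446e-04     0.07104
  C        1.0535e-04 -3.1604e-04
  E        2.9981e-04     0.07073
  solve Keq expr → x = -1.0535e-04; check Q = 1.18
Then change container volume by factor 1.25 (V_new/V_old).
Step 3:
                    X           L
  I        2.3985e-04     0.05658
  C       -8.4278e-05  2.5284e-04
  E        1.5557e-04     0.05683
  solve Keq expr → x = 8.4278e-05; check Q = 1.18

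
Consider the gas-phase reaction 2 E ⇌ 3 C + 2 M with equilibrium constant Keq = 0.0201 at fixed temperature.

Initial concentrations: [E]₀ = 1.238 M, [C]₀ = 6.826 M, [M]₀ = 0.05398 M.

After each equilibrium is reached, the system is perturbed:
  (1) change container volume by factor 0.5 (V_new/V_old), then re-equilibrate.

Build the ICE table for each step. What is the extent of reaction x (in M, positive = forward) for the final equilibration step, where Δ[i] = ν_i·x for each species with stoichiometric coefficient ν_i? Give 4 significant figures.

Q₀ = 0.6047 vs Keq = 0.0201 ⇒ Q>K, reverse
Step 1:
                  E         C         M
  Initial     1.238     6.826   0.05398
  Change    0.04364  -0.06546  -0.04364
  Equil       1.282     6.761   0.01034
  solve Keq expr → x = -0.02182; check Q = 0.0201
Then change container volume by factor 0.5 (V_new/V_old).
Step 2:
                  E         C         M
  Initial     2.563     13.52   0.02067
  Change    0.01331  -0.01997  -0.01331
  Equil       2.577      13.5  0.007364
  solve Keq expr → x = -0.006655; check Q = 0.0201

x = -0.006655 M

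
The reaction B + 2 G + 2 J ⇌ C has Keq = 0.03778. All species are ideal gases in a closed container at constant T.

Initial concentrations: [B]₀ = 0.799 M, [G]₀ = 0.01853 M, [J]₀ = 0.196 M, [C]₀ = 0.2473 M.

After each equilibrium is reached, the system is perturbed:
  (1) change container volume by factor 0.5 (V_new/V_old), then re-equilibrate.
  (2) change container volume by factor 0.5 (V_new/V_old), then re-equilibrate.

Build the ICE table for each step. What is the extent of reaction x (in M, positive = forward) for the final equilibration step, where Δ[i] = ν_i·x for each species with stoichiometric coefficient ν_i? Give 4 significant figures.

x = 0.3289 M

Q₀ = 2.3465e+04 vs Keq = 0.03778 ⇒ Q>K, reverse
Step 1:
                  B         G         J         C
  Initial     0.799   0.01853     0.196    0.2473
  Change     0.2427    0.4853    0.4853   -0.2427
  Equil       1.042    0.5039    0.6813  0.004638
  solve Keq expr → x = -0.2427; check Q = 0.03778
Then change container volume by factor 0.5 (V_new/V_old).
Step 2:
                  B         G         J         C
  Initial     2.083     1.008     1.363  0.009275
  Change   -0.07371   -0.1474   -0.1474   0.07371
  Equil        2.01    0.8603     1.215   0.08298
  solve Keq expr → x = 0.07371; check Q = 0.03778
Then change container volume by factor 0.5 (V_new/V_old).
Step 3:
                  B         G         J         C
  Initial     4.019     1.721      2.43     0.166
  Change    -0.3289   -0.6578   -0.6578    0.3289
  Equil        3.69     1.063     1.773    0.4949
  solve Keq expr → x = 0.3289; check Q = 0.03778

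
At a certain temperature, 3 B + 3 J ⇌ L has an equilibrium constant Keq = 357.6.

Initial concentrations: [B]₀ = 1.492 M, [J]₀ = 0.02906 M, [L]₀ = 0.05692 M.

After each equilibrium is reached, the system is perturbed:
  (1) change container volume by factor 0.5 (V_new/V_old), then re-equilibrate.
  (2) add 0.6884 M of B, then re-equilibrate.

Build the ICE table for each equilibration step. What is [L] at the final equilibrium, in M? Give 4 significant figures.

[L]_eq = 0.1267 M

Q₀ = 698.3 vs Keq = 357.6 ⇒ Q>K, reverse
Step 1:
                   B          J          L
  I            1.492    0.02906    0.05692
  C         0.006629   0.006629   -0.00221
  E            1.499    0.03569    0.05471
  solve Keq expr → x = -0.00221; check Q = 357.6
Then change container volume by factor 0.5 (V_new/V_old).
Step 2:
                   B          J          L
  I            2.997    0.07138     0.1094
  C         -0.04748   -0.04748    0.01583
  E             2.95     0.0239     0.1252
  solve Keq expr → x = 0.01583; check Q = 357.6
Then add 0.6884 M of B.
Step 3:
                   B          J          L
  I            3.638     0.0239     0.1252
  C        -0.004422  -0.004422   0.001474
  E            3.634    0.01947     0.1267
  solve Keq expr → x = 0.001474; check Q = 357.6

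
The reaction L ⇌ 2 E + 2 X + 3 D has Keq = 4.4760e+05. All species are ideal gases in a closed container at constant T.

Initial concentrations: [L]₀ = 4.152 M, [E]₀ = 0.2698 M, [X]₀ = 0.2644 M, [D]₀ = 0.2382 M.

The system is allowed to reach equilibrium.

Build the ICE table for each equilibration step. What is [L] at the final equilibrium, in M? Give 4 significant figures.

Q₀ = 1.6564e-05 vs Keq = 4.4760e+05 ⇒ Q<K, forward
Step 1:
                    L           E           X           D
  init          4.152      0.2698      0.2644      0.2382
  Δ            -2.726       5.453       5.453       8.179
  eq            1.426       5.722       5.717       8.417
  solve Keq expr → x = 2.726; check Q = 4.4760e+05

[L]_eq = 1.426 M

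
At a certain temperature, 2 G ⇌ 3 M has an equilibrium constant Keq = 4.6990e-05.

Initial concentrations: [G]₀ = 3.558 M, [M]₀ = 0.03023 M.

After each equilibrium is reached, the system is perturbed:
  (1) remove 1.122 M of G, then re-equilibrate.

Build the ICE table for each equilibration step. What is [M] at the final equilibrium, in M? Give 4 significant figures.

[M]_eq = 0.06492 M

Q₀ = 2.1822e-06 vs Keq = 4.6990e-05 ⇒ Q<K, forward
Step 1:
                  G         M
  Initial     3.558   0.03023
  Change   -0.03554   0.05331
  Equil       3.522   0.08354
  solve Keq expr → x = 0.01777; check Q = 4.6990e-05
Then remove 1.122 M of G.
Step 2:
                  G         M
  Initial       2.4   0.08354
  Change    0.01242  -0.01862
  Equil       2.413   0.06492
  solve Keq expr → x = -0.006208; check Q = 4.6990e-05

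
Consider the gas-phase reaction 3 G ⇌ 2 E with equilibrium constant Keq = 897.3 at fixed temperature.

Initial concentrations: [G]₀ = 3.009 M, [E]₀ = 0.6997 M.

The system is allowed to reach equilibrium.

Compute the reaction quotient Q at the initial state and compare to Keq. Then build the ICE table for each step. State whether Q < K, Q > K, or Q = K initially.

Q₀ = 0.01797; Q < K (proceeds forward)

Q₀ = 0.01797 vs Keq = 897.3 ⇒ Q<K, forward
Step 1:
                    G           E
  Initial       3.009      0.6997
  Change       -2.814       1.876
  Equil        0.1948       2.576
  solve Keq expr → x = 0.9381; check Q = 897.3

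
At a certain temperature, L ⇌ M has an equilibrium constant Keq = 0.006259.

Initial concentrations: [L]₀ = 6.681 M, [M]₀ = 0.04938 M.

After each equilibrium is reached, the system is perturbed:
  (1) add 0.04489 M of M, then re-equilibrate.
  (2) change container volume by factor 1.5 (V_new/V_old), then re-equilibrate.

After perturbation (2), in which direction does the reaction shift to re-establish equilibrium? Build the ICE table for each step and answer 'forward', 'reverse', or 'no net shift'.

Q₀ = 0.007391 vs Keq = 0.006259 ⇒ Q>K, reverse
Step 1:
                    L           M
  I             6.681     0.04938
  C          0.007517   -0.007517
  E             6.689     0.04186
  solve Keq expr → x = -0.007517; check Q = 0.006259
Then add 0.04489 M of M.
Step 2:
                    L           M
  I             6.689     0.08675
  C           0.04461    -0.04461
  E             6.733     0.04214
  solve Keq expr → x = -0.04461; check Q = 0.006259
Then change container volume by factor 1.5 (V_new/V_old).
Step 3:
                    L           M
  I             4.489      0.0281
  C                 0           0
  E             4.489      0.0281
  solve Keq expr → x = 0; check Q = 0.006259

Direction: no net shift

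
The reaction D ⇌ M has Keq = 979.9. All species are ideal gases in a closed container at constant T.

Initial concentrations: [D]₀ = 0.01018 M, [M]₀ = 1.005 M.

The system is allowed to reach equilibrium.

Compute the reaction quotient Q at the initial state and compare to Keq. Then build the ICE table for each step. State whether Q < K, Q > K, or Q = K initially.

Q₀ = 98.72 vs Keq = 979.9 ⇒ Q<K, forward
Step 1:
                   D          M
  Initial    0.01018      1.005
  Change   -0.009145   0.009145
  Equil     0.001035      1.014
  solve Keq expr → x = 0.009145; check Q = 979.9

Q₀ = 98.72; Q < K (proceeds forward)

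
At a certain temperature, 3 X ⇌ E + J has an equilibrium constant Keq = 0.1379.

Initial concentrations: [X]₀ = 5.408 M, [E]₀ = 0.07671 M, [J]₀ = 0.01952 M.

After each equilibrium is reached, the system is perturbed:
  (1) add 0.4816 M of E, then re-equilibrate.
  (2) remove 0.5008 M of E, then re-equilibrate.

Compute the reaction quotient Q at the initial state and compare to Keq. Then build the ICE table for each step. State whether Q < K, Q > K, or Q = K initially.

Q₀ = 9.4672e-06 vs Keq = 0.1379 ⇒ Q<K, forward
Step 1:
                   X          E          J
  I            5.408    0.07671    0.01952
  C            -3.29      1.097      1.097
  E            2.118      1.173      1.116
  solve Keq expr → x = 1.097; check Q = 0.1379
Then add 0.4816 M of E.
Step 2:
                   X          E          J
  I            2.118      1.655      1.116
  C           0.1838   -0.06127   -0.06127
  E            2.302      1.594      1.055
  solve Keq expr → x = -0.06127; check Q = 0.1379
Then remove 0.5008 M of E.
Step 3:
                   X          E          J
  I            2.302      1.093      1.055
  C           -0.192    0.06401    0.06401
  E             2.11      1.157      1.119
  solve Keq expr → x = 0.06401; check Q = 0.1379

Q₀ = 9.4672e-06; Q < K (proceeds forward)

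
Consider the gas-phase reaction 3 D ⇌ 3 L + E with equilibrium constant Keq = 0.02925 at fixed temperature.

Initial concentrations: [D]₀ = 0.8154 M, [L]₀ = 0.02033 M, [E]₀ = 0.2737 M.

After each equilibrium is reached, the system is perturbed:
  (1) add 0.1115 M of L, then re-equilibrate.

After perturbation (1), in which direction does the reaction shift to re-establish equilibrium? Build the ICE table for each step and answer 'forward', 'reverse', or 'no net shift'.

Direction: reverse

Q₀ = 4.2420e-06 vs Keq = 0.02925 ⇒ Q<K, forward
Step 1:
                    D           L           E
  Initial      0.8154     0.02033      0.2737
  Change      -0.2336      0.2336     0.07788
  Equil        0.5818       0.254      0.3516
  solve Keq expr → x = 0.07788; check Q = 0.02925
Then add 0.1115 M of L.
Step 2:
                    D           L           E
  Initial      0.5818      0.3655      0.3516
  Change      0.07282    -0.07282    -0.02427
  Equil        0.6546      0.2927      0.3273
  solve Keq expr → x = -0.02427; check Q = 0.02925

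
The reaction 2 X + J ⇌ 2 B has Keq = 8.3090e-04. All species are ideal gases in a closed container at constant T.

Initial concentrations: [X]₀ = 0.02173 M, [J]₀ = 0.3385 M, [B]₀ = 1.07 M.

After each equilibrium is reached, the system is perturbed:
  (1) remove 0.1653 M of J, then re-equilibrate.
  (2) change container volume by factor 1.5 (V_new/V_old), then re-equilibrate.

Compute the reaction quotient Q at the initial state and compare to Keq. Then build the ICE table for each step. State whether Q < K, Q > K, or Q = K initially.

Q₀ = 7163 vs Keq = 8.3090e-04 ⇒ Q>K, reverse
Step 1:
                    X           J           B
  I           0.02173      0.3385        1.07
  C             1.042      0.5208      -1.042
  E             1.063      0.8593     0.02841
  solve Keq expr → x = -0.5208; check Q = 8.3090e-04
Then remove 0.1653 M of J.
Step 2:
                    X           J           B
  I             1.063       0.694     0.02841
  C          0.002786    0.001393   -0.002786
  E             1.066      0.6954     0.02563
  solve Keq expr → x = -0.001393; check Q = 8.3090e-04
Then change container volume by factor 1.5 (V_new/V_old).
Step 3:
                    X           J           B
  I            0.7107      0.4636     0.01708
  C          0.003052    0.001526   -0.003052
  E            0.7138      0.4651     0.01403
  solve Keq expr → x = -0.001526; check Q = 8.3090e-04

Q₀ = 7163; Q > K (proceeds reverse)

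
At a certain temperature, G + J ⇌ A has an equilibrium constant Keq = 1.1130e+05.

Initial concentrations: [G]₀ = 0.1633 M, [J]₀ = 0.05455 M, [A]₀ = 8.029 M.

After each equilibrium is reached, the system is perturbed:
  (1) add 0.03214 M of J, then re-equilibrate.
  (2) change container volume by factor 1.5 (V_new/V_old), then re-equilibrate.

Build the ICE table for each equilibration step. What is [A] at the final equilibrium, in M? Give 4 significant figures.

Q₀ = 901.3 vs Keq = 1.1130e+05 ⇒ Q<K, forward
Step 1:
                   G          J          A
  I           0.1633    0.05455      8.029
  C         -0.05389   -0.05389    0.05389
  E           0.1094 6.6374e-04      8.083
  solve Keq expr → x = 0.05389; check Q = 1.1130e+05
Then add 0.03214 M of J.
Step 2:
                   G          J          A
  I           0.1094     0.0328      8.083
  C         -0.03186   -0.03186    0.03186
  E          0.07755 9.4015e-04      8.115
  solve Keq expr → x = 0.03186; check Q = 1.1130e+05
Then change container volume by factor 1.5 (V_new/V_old).
Step 3:
                   G          J          A
  I           0.0517 6.2677e-04       5.41
  C       3.0777e-04 3.0777e-04 -3.0777e-04
  E          0.05201 9.3453e-04       5.41
  solve Keq expr → x = -3.0777e-04; check Q = 1.1130e+05

[A]_eq = 5.41 M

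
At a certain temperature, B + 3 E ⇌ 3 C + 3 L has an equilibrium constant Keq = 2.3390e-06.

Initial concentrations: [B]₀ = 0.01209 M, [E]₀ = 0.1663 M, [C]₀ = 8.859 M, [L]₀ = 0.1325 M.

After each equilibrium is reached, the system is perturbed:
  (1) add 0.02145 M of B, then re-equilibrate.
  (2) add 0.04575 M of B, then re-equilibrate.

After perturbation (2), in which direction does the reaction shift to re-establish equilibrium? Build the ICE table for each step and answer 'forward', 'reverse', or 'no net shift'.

Q₀ = 2.9087e+04 vs Keq = 2.3390e-06 ⇒ Q>K, reverse
Step 1:
                   B          E          C          L
  init       0.01209     0.1663      8.859     0.1325
  Δ          0.04411     0.1323    -0.1323    -0.1323
  eq          0.0562     0.2986      8.727 1.7399e-04
  solve Keq expr → x = -0.04411; check Q = 2.3390e-06
Then add 0.02145 M of B.
Step 2:
                   B          E          C          L
  init       0.07765     0.2986      8.727 1.7399e-04
  Δ       -6.5932e-06 -1.9780e-05 1.9780e-05 1.9780e-05
  eq         0.07764     0.2986      8.727 1.9377e-04
  solve Keq expr → x = 6.5932e-06; check Q = 2.3390e-06
Then add 0.04575 M of B.
Step 3:
                   B          E          C          L
  init        0.1234     0.2986      8.727 1.9377e-04
  Δ       -1.0775e-05 -3.2324e-05 3.2324e-05 3.2324e-05
  eq          0.1234     0.2986      8.727 2.2610e-04
  solve Keq expr → x = 1.0775e-05; check Q = 2.3390e-06

Direction: forward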